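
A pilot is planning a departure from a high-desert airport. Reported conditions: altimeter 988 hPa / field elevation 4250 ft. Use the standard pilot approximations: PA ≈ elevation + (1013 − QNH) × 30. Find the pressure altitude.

5000 ft

Pressure correction = (1013 − 988) × 30 = +750 ft.
Pressure altitude = 4250 + (+750) = 5000 ft.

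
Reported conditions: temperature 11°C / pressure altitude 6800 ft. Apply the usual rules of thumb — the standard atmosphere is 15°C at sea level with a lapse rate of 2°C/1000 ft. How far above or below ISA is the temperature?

ISA+9.6°C

ISA temperature at 6800 ft = 15 − 2 × (6800/1000) = 1.4°C.
Deviation = OAT − ISA = 11 − 1.4 = +9.6°C.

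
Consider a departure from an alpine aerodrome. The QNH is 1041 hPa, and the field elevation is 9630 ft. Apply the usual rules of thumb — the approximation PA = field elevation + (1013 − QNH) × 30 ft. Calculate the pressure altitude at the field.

8790 ft

Pressure correction = (1013 − 1041) × 30 = -840 ft.
Pressure altitude = 9630 + (-840) = 8790 ft.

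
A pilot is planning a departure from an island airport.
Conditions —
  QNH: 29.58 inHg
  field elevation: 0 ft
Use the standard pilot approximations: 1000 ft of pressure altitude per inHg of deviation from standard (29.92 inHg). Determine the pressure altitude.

340 ft

Pressure correction = (29.92 − 29.58) × 1000 = +340 ft.
Pressure altitude = 0 + (+340) = 340 ft.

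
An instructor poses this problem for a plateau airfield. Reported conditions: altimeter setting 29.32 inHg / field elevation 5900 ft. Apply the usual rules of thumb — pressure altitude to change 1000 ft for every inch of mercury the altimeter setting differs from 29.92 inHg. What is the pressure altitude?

6500 ft

Pressure correction = (29.92 − 29.32) × 1000 = +600 ft.
Pressure altitude = 5900 + (+600) = 6500 ft.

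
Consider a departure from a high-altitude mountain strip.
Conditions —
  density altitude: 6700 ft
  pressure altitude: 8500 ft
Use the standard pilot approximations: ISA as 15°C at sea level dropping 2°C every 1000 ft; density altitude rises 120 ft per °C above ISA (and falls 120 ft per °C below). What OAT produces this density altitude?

Density altitude − pressure altitude = 6700 − 8500 = -1800 ft.
At 120 ft/°C that is an ISA deviation of -1800/120 = -15°C.
ISA temperature at 8500 ft = 15 − 2 × (8500/1000) = -2°C.
OAT = ISA + deviation = -2 + (-15) = -17°C.

-17°C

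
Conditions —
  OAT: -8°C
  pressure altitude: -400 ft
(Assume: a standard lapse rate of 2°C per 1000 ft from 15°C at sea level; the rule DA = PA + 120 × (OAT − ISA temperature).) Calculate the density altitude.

ISA temperature at -400 ft = 15 − 2 × (-400/1000) = 15.8°C.
ISA deviation = -8 − 15.8 = -23.8°C.
Density altitude = -400 + 120 × (-23.8) = -400 + (-2856) = -3256 ft.

-3256 ft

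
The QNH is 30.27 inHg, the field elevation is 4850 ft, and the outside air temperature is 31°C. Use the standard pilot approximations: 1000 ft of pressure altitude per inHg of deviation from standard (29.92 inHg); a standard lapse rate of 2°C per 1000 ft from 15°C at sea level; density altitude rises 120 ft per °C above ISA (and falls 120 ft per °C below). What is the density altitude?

7500 ft

Pressure altitude = 4850 + (29.92 − 30.27) × 1000 = 4850 + (-350) = 4500 ft.
ISA temperature at 4500 ft = 15 − 2 × (4500/1000) = 6°C.
ISA deviation = 31 − 6 = +25°C.
Density altitude = 4500 + 120 × (25) = 7500 ft.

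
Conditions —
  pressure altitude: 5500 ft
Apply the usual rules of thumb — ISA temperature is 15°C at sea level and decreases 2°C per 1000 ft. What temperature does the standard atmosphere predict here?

ISA temperature = 15 − 2 × (5500/1000) = 15 − 11 = 4°C.

4°C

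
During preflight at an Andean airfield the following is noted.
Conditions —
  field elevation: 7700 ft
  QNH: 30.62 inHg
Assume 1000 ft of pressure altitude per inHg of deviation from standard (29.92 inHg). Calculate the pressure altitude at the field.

Pressure correction = (29.92 − 30.62) × 1000 = -700 ft.
Pressure altitude = 7700 + (-700) = 7000 ft.

7000 ft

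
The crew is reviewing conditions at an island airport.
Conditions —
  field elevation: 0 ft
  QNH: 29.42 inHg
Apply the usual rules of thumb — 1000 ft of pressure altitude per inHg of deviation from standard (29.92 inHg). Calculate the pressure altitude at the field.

500 ft

Pressure correction = (29.92 − 29.42) × 1000 = +500 ft.
Pressure altitude = 0 + (+500) = 500 ft.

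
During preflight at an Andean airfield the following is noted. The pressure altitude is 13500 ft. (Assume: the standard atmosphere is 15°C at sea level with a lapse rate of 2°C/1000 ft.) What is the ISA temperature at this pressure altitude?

ISA temperature = 15 − 2 × (13500/1000) = 15 − 27 = -12°C.

-12°C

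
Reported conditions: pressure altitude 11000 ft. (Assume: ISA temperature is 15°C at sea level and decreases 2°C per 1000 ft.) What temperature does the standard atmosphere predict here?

ISA temperature = 15 − 2 × (11000/1000) = 15 − 22 = -7°C.

-7°C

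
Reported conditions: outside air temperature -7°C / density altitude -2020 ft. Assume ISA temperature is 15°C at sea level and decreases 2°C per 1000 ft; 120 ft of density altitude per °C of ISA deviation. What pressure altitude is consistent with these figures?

500 ft

DA = PA + 120 × (OAT − (15 − 2·PA/1000)) = PA + 120·OAT − 1800 + 0.24·PA = 1.24·PA + 120·OAT − 1800.
So 1.24·PA = -2020 − 120 × (-7) + 1800 = 620.
PA = 620 / 1.24 = 500 ft.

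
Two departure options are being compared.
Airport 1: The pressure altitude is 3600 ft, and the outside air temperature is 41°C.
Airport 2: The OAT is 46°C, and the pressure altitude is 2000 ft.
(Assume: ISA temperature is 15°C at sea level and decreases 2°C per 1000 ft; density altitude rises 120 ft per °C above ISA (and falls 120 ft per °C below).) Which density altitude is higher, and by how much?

Airport 1 by 1384 ft

Airport 1: ISA temp = 7.8°C, deviation +33.2°C, DA = 3600 + 120 × 33.2 = 7584 ft.
Airport 2: ISA temp = 11°C, deviation +35°C, DA = 2000 + 120 × 35 = 6200 ft.
Airport 1 is higher by 7584 − 6200 = 1384 ft.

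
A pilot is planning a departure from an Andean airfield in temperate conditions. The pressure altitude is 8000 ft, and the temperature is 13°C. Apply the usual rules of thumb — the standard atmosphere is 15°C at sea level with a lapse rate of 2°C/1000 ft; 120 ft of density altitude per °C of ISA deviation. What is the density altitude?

ISA temperature at 8000 ft = 15 − 2 × (8000/1000) = -1°C.
ISA deviation = 13 − (-1) = +14°C.
Density altitude = 8000 + 120 × (14) = 8000 + (+1680) = 9680 ft.

9680 ft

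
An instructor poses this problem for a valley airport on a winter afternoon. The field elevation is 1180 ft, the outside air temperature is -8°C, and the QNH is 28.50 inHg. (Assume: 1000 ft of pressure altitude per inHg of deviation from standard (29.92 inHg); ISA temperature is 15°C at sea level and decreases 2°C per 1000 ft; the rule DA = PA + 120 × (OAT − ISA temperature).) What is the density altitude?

Pressure altitude = 1180 + (29.92 − 28.50) × 1000 = 1180 + (+1420) = 2600 ft.
ISA temperature at 2600 ft = 15 − 2 × (2600/1000) = 9.8°C.
ISA deviation = -8 − 9.8 = -17.8°C.
Density altitude = 2600 + 120 × (-17.8) = 464 ft.

464 ft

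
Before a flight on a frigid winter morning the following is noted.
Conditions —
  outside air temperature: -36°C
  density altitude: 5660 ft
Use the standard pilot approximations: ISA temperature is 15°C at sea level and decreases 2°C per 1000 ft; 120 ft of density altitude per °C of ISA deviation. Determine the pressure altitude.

DA = PA + 120 × (OAT − (15 − 2·PA/1000)) = PA + 120·OAT − 1800 + 0.24·PA = 1.24·PA + 120·OAT − 1800.
So 1.24·PA = 5660 − 120 × (-36) + 1800 = 11780.
PA = 11780 / 1.24 = 9500 ft.

9500 ft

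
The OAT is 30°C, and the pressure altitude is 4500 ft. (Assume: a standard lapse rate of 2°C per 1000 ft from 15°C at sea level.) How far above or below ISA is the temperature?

ISA+24°C

ISA temperature at 4500 ft = 15 − 2 × (4500/1000) = 6°C.
Deviation = OAT − ISA = 30 − 6 = +24°C.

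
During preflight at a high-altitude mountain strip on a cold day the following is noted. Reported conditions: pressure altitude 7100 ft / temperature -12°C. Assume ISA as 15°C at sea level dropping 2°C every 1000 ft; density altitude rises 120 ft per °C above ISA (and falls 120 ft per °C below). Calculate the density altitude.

5564 ft

ISA temperature at 7100 ft = 15 − 2 × (7100/1000) = 0.8°C.
ISA deviation = -12 − 0.8 = -12.8°C.
Density altitude = 7100 + 120 × (-12.8) = 7100 + (-1536) = 5564 ft.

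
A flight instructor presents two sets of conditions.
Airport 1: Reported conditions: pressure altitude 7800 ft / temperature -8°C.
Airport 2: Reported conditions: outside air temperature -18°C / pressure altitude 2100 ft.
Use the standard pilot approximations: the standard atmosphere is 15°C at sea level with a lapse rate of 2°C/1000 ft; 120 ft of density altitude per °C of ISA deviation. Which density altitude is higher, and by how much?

Airport 1: ISA temp = -0.6°C, deviation -7.4°C, DA = 7800 + 120 × (-7.4) = 6912 ft.
Airport 2: ISA temp = 10.8°C, deviation -28.8°C, DA = 2100 + 120 × (-28.8) = -1356 ft.
Airport 1 is higher by 6912 − (-1356) = 8268 ft.

Airport 1 by 8268 ft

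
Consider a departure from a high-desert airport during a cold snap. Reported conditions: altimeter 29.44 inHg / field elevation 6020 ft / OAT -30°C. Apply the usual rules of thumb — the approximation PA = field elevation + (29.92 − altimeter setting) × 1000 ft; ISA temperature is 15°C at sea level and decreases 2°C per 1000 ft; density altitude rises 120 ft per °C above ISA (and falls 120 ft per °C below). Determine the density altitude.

2660 ft

Pressure altitude = 6020 + (29.92 − 29.44) × 1000 = 6020 + (+480) = 6500 ft.
ISA temperature at 6500 ft = 15 − 2 × (6500/1000) = 2°C.
ISA deviation = -30 − 2 = -32°C.
Density altitude = 6500 + 120 × (-32) = 2660 ft.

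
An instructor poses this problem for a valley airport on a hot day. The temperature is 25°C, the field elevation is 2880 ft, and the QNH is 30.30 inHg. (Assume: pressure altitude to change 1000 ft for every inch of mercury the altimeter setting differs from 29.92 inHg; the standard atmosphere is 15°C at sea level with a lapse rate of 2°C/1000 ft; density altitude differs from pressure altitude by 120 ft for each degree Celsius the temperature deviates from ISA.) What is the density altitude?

Pressure altitude = 2880 + (29.92 − 30.30) × 1000 = 2880 + (-380) = 2500 ft.
ISA temperature at 2500 ft = 15 − 2 × (2500/1000) = 10°C.
ISA deviation = 25 − 10 = +15°C.
Density altitude = 2500 + 120 × (15) = 4300 ft.

4300 ft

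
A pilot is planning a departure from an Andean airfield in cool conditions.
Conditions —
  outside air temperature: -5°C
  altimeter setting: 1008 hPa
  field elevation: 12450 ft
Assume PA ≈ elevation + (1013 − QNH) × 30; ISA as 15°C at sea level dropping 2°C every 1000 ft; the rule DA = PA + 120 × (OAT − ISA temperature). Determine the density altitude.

Pressure altitude = 12450 + (1013 − 1008) × 30 = 12450 + (+150) = 12600 ft.
ISA temperature at 12600 ft = 15 − 2 × (12600/1000) = -10.2°C.
ISA deviation = -5 − (-10.2) = +5.2°C.
Density altitude = 12600 + 120 × (5.2) = 13224 ft.

13224 ft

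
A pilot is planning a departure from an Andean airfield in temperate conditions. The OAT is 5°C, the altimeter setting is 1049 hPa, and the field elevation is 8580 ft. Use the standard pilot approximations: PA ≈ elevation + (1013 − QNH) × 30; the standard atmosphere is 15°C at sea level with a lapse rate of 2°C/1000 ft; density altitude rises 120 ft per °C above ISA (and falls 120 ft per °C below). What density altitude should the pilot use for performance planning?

8100 ft

Pressure altitude = 8580 + (1013 − 1049) × 30 = 8580 + (-1080) = 7500 ft.
ISA temperature at 7500 ft = 15 − 2 × (7500/1000) = 0°C.
ISA deviation = 5 − 0 = +5°C.
Density altitude = 7500 + 120 × (5) = 8100 ft.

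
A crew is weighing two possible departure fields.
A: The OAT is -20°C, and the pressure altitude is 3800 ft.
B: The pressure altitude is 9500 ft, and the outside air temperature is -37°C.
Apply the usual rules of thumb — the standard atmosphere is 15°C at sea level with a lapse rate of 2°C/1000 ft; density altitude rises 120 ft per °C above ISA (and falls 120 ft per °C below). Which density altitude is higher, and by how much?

B by 5028 ft

A: ISA temp = 7.4°C, deviation -27.4°C, DA = 3800 + 120 × (-27.4) = 512 ft.
B: ISA temp = -4°C, deviation -33°C, DA = 9500 + 120 × (-33) = 5540 ft.
B is higher by 5540 − 512 = 5028 ft.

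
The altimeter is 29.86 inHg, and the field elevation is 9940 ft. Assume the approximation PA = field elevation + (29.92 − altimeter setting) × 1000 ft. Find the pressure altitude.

10000 ft

Pressure correction = (29.92 − 29.86) × 1000 = +60 ft.
Pressure altitude = 9940 + (+60) = 10000 ft.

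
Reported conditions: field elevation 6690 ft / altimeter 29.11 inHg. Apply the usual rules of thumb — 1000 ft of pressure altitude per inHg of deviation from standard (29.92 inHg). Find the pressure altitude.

Pressure correction = (29.92 − 29.11) × 1000 = +810 ft.
Pressure altitude = 6690 + (+810) = 7500 ft.

7500 ft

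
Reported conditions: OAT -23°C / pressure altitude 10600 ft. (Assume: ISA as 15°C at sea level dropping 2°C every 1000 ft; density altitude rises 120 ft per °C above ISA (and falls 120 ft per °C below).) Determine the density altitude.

ISA temperature at 10600 ft = 15 − 2 × (10600/1000) = -6.2°C.
ISA deviation = -23 − (-6.2) = -16.8°C.
Density altitude = 10600 + 120 × (-16.8) = 10600 + (-2016) = 8584 ft.

8584 ft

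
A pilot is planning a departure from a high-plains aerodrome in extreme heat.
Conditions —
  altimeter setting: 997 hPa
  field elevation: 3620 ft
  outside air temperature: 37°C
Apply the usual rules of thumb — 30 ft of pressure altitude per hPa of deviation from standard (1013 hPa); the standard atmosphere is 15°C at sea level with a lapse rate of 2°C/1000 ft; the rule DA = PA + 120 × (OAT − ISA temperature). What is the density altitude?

7724 ft

Pressure altitude = 3620 + (1013 − 997) × 30 = 3620 + (+480) = 4100 ft.
ISA temperature at 4100 ft = 15 − 2 × (4100/1000) = 6.8°C.
ISA deviation = 37 − 6.8 = +30.2°C.
Density altitude = 4100 + 120 × (30.2) = 7724 ft.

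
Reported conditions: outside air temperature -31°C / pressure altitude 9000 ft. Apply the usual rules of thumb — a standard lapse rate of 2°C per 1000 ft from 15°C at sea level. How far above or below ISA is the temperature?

ISA temperature at 9000 ft = 15 − 2 × (9000/1000) = -3°C.
Deviation = OAT − ISA = -31 − (-3) = -28°C.

ISA-28°C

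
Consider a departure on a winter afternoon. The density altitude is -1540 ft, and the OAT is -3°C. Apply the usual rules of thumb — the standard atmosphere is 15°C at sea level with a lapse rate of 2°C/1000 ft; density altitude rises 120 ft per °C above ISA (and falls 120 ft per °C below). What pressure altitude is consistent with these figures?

DA = PA + 120 × (OAT − (15 − 2·PA/1000)) = PA + 120·OAT − 1800 + 0.24·PA = 1.24·PA + 120·OAT − 1800.
So 1.24·PA = -1540 − 120 × (-3) + 1800 = 620.
PA = 620 / 1.24 = 500 ft.

500 ft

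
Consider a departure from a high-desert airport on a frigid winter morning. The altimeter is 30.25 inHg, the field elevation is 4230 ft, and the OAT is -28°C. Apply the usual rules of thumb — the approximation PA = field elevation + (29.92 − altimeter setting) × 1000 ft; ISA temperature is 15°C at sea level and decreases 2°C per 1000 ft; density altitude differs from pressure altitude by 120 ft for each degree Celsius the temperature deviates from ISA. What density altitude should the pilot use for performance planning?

-324 ft

Pressure altitude = 4230 + (29.92 − 30.25) × 1000 = 4230 + (-330) = 3900 ft.
ISA temperature at 3900 ft = 15 − 2 × (3900/1000) = 7.2°C.
ISA deviation = -28 − 7.2 = -35.2°C.
Density altitude = 3900 + 120 × (-35.2) = -324 ft.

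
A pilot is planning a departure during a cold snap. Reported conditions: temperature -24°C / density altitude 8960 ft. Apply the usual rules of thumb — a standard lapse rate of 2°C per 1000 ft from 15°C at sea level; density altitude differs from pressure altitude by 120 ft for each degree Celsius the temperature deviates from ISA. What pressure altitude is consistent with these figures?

DA = PA + 120 × (OAT − (15 − 2·PA/1000)) = PA + 120·OAT − 1800 + 0.24·PA = 1.24·PA + 120·OAT − 1800.
So 1.24·PA = 8960 − 120 × (-24) + 1800 = 13640.
PA = 13640 / 1.24 = 11000 ft.

11000 ft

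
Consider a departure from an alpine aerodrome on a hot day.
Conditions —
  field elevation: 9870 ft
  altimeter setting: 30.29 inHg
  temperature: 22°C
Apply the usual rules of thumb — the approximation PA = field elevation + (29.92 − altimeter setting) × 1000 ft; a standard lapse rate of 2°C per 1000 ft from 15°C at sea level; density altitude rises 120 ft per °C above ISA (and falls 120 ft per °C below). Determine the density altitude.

Pressure altitude = 9870 + (29.92 − 30.29) × 1000 = 9870 + (-370) = 9500 ft.
ISA temperature at 9500 ft = 15 − 2 × (9500/1000) = -4°C.
ISA deviation = 22 − (-4) = +26°C.
Density altitude = 9500 + 120 × (26) = 12620 ft.

12620 ft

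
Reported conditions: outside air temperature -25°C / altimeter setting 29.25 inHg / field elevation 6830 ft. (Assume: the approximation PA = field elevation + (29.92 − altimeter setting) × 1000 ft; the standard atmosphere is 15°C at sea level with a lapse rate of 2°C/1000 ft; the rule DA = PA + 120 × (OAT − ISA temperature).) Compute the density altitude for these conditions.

Pressure altitude = 6830 + (29.92 − 29.25) × 1000 = 6830 + (+670) = 7500 ft.
ISA temperature at 7500 ft = 15 − 2 × (7500/1000) = 0°C.
ISA deviation = -25 − 0 = -25°C.
Density altitude = 7500 + 120 × (-25) = 4500 ft.

4500 ft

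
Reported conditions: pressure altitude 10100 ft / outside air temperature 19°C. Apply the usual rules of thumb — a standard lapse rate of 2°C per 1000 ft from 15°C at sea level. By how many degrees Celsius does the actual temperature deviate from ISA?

ISA+24.2°C

ISA temperature at 10100 ft = 15 − 2 × (10100/1000) = -5.2°C.
Deviation = OAT − ISA = 19 − (-5.2) = +24.2°C.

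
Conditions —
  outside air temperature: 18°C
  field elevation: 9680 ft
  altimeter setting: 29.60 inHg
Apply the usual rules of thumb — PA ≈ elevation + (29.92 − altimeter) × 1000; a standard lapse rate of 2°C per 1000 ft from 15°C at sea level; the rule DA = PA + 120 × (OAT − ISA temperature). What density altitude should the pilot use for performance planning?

12760 ft

Pressure altitude = 9680 + (29.92 − 29.60) × 1000 = 9680 + (+320) = 10000 ft.
ISA temperature at 10000 ft = 15 − 2 × (10000/1000) = -5°C.
ISA deviation = 18 − (-5) = +23°C.
Density altitude = 10000 + 120 × (23) = 12760 ft.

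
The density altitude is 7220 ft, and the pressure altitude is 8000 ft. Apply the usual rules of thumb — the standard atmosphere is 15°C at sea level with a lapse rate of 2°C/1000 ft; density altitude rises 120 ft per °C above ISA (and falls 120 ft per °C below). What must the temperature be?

Density altitude − pressure altitude = 7220 − 8000 = -780 ft.
At 120 ft/°C that is an ISA deviation of -780/120 = -6.5°C.
ISA temperature at 8000 ft = 15 − 2 × (8000/1000) = -1°C.
OAT = ISA + deviation = -1 + (-6.5) = -7.5°C.

-7.5°C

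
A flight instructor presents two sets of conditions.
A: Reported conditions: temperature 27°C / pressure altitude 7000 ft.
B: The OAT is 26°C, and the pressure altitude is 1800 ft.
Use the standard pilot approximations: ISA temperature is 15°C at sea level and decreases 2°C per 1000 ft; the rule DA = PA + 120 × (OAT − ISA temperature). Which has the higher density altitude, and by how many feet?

A: ISA temp = 1°C, deviation +26°C, DA = 7000 + 120 × 26 = 10120 ft.
B: ISA temp = 11.4°C, deviation +14.6°C, DA = 1800 + 120 × 14.6 = 3552 ft.
A is higher by 10120 − 3552 = 6568 ft.

A by 6568 ft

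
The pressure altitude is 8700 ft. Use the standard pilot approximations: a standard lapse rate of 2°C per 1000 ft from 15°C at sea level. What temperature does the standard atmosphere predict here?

-2.4°C

ISA temperature = 15 − 2 × (8700/1000) = 15 − 17.4 = -2.4°C.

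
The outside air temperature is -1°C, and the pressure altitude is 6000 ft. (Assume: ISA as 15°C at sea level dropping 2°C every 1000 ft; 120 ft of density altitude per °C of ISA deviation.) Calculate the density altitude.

5520 ft

ISA temperature at 6000 ft = 15 − 2 × (6000/1000) = 3°C.
ISA deviation = -1 − 3 = -4°C.
Density altitude = 6000 + 120 × (-4) = 6000 + (-480) = 5520 ft.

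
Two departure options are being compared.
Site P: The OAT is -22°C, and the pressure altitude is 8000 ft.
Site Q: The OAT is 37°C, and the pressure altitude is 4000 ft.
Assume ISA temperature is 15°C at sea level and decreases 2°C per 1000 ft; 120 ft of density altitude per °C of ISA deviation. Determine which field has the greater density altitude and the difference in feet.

Site P: ISA temp = -1°C, deviation -21°C, DA = 8000 + 120 × (-21) = 5480 ft.
Site Q: ISA temp = 7°C, deviation +30°C, DA = 4000 + 120 × 30 = 7600 ft.
Site Q is higher by 7600 − 5480 = 2120 ft.

Site Q by 2120 ft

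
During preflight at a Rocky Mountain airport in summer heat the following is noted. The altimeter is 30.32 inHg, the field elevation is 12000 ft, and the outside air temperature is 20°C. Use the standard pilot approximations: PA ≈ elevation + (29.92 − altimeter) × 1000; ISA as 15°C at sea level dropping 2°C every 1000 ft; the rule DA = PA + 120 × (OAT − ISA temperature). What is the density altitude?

14984 ft

Pressure altitude = 12000 + (29.92 − 30.32) × 1000 = 12000 + (-400) = 11600 ft.
ISA temperature at 11600 ft = 15 − 2 × (11600/1000) = -8.2°C.
ISA deviation = 20 − (-8.2) = +28.2°C.
Density altitude = 11600 + 120 × (28.2) = 14984 ft.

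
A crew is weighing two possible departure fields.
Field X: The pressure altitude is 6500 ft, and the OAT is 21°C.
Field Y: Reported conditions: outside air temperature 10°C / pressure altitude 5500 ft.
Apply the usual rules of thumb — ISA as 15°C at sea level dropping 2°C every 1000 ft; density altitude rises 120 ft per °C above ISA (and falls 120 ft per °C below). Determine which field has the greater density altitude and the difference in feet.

Field X: ISA temp = 2°C, deviation +19°C, DA = 6500 + 120 × 19 = 8780 ft.
Field Y: ISA temp = 4°C, deviation +6°C, DA = 5500 + 120 × 6 = 6220 ft.
Field X is higher by 8780 − 6220 = 2560 ft.

Field X by 2560 ft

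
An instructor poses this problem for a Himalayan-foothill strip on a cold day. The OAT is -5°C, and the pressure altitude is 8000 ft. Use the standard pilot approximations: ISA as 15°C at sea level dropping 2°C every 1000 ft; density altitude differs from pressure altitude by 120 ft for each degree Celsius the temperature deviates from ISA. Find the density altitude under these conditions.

ISA temperature at 8000 ft = 15 − 2 × (8000/1000) = -1°C.
ISA deviation = -5 − (-1) = -4°C.
Density altitude = 8000 + 120 × (-4) = 8000 + (-480) = 7520 ft.

7520 ft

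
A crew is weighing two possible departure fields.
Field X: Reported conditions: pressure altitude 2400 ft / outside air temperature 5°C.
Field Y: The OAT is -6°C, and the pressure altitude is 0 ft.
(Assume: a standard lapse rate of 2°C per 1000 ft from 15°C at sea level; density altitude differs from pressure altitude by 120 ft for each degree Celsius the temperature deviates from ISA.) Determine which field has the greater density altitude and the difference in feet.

Field X by 4296 ft

Field X: ISA temp = 10.2°C, deviation -5.2°C, DA = 2400 + 120 × (-5.2) = 1776 ft.
Field Y: ISA temp = 15°C, deviation -21°C, DA = 0 + 120 × (-21) = -2520 ft.
Field X is higher by 1776 − (-2520) = 4296 ft.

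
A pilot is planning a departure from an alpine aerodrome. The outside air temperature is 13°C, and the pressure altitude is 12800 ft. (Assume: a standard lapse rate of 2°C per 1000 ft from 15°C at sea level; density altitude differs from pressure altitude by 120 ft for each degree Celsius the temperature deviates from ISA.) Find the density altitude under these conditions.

15632 ft

ISA temperature at 12800 ft = 15 − 2 × (12800/1000) = -10.6°C.
ISA deviation = 13 − (-10.6) = +23.6°C.
Density altitude = 12800 + 120 × (23.6) = 12800 + (+2832) = 15632 ft.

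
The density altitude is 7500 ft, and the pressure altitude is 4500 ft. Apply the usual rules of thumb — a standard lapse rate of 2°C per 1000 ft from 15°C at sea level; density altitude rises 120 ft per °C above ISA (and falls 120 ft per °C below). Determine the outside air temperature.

Density altitude − pressure altitude = 7500 − 4500 = +3000 ft.
At 120 ft/°C that is an ISA deviation of 3000/120 = +25°C.
ISA temperature at 4500 ft = 15 − 2 × (4500/1000) = 6°C.
OAT = ISA + deviation = 6 + (+25) = 31°C.

31°C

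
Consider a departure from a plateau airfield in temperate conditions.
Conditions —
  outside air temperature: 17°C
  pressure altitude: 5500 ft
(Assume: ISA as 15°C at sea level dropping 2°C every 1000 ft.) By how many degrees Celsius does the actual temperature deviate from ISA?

ISA temperature at 5500 ft = 15 − 2 × (5500/1000) = 4°C.
Deviation = OAT − ISA = 17 − 4 = +13°C.

ISA+13°C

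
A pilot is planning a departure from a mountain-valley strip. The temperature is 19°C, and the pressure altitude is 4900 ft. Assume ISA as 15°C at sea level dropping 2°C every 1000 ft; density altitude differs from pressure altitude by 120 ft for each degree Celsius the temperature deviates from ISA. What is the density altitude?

6556 ft

ISA temperature at 4900 ft = 15 − 2 × (4900/1000) = 5.2°C.
ISA deviation = 19 − 5.2 = +13.8°C.
Density altitude = 4900 + 120 × (13.8) = 4900 + (+1656) = 6556 ft.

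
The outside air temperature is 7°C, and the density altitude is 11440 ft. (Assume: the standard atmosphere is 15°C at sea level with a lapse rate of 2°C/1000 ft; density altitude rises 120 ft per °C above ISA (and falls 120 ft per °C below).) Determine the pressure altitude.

DA = PA + 120 × (OAT − (15 − 2·PA/1000)) = PA + 120·OAT − 1800 + 0.24·PA = 1.24·PA + 120·OAT − 1800.
So 1.24·PA = 11440 − 120 × 7 + 1800 = 12400.
PA = 12400 / 1.24 = 10000 ft.

10000 ft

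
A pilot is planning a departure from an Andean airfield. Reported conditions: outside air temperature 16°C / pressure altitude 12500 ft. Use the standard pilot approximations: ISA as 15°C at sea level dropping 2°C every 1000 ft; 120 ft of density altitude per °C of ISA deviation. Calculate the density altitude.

ISA temperature at 12500 ft = 15 − 2 × (12500/1000) = -10°C.
ISA deviation = 16 − (-10) = +26°C.
Density altitude = 12500 + 120 × (26) = 12500 + (+3120) = 15620 ft.

15620 ft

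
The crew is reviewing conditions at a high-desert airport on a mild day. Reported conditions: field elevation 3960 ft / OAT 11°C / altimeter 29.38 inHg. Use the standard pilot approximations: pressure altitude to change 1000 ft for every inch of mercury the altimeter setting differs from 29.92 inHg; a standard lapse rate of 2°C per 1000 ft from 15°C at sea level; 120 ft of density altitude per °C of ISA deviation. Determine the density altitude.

Pressure altitude = 3960 + (29.92 − 29.38) × 1000 = 3960 + (+540) = 4500 ft.
ISA temperature at 4500 ft = 15 − 2 × (4500/1000) = 6°C.
ISA deviation = 11 − 6 = +5°C.
Density altitude = 4500 + 120 × (5) = 5100 ft.

5100 ft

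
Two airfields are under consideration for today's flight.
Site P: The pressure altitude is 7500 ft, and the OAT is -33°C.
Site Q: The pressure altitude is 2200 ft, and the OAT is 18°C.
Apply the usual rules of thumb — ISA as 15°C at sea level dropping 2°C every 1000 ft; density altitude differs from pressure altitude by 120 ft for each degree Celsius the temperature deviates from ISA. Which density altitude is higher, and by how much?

Site P by 452 ft

Site P: ISA temp = 0°C, deviation -33°C, DA = 7500 + 120 × (-33) = 3540 ft.
Site Q: ISA temp = 10.6°C, deviation +7.4°C, DA = 2200 + 120 × 7.4 = 3088 ft.
Site P is higher by 3540 − 3088 = 452 ft.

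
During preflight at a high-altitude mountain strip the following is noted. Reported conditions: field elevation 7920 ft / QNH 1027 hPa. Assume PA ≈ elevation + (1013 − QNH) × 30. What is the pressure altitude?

7500 ft

Pressure correction = (1013 − 1027) × 30 = -420 ft.
Pressure altitude = 7920 + (-420) = 7500 ft.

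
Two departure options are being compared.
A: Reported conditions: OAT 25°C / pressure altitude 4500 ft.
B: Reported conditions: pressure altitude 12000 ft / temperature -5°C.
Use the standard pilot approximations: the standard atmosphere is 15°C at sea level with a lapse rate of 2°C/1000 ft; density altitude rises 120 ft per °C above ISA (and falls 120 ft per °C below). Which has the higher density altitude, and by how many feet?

A: ISA temp = 6°C, deviation +19°C, DA = 4500 + 120 × 19 = 6780 ft.
B: ISA temp = -9°C, deviation +4°C, DA = 12000 + 120 × 4 = 12480 ft.
B is higher by 12480 − 6780 = 5700 ft.

B by 5700 ft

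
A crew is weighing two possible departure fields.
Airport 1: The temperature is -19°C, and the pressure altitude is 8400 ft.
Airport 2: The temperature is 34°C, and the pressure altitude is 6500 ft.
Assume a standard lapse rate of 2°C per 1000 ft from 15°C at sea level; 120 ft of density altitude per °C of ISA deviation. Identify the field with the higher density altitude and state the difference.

Airport 2 by 4004 ft

Airport 1: ISA temp = -1.8°C, deviation -17.2°C, DA = 8400 + 120 × (-17.2) = 6336 ft.
Airport 2: ISA temp = 2°C, deviation +32°C, DA = 6500 + 120 × 32 = 10340 ft.
Airport 2 is higher by 10340 − 6336 = 4004 ft.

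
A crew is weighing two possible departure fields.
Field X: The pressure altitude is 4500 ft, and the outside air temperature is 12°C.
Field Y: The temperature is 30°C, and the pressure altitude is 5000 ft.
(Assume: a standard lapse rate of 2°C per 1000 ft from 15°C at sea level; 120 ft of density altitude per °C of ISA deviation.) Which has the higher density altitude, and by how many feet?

Field X: ISA temp = 6°C, deviation +6°C, DA = 4500 + 120 × 6 = 5220 ft.
Field Y: ISA temp = 5°C, deviation +25°C, DA = 5000 + 120 × 25 = 8000 ft.
Field Y is higher by 8000 − 5220 = 2780 ft.

Field Y by 2780 ft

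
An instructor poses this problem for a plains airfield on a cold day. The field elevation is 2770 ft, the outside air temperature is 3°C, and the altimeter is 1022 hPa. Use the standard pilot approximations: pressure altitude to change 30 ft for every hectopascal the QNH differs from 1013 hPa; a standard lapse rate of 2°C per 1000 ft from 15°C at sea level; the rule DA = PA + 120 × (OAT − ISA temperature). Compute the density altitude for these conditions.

Pressure altitude = 2770 + (1013 − 1022) × 30 = 2770 + (-270) = 2500 ft.
ISA temperature at 2500 ft = 15 − 2 × (2500/1000) = 10°C.
ISA deviation = 3 − 10 = -7°C.
Density altitude = 2500 + 120 × (-7) = 1660 ft.

1660 ft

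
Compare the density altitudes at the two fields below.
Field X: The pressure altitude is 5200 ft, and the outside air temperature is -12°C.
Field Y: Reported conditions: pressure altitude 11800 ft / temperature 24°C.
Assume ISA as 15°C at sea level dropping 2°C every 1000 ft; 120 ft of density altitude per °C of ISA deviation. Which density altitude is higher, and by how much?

Field X: ISA temp = 4.6°C, deviation -16.6°C, DA = 5200 + 120 × (-16.6) = 3208 ft.
Field Y: ISA temp = -8.6°C, deviation +32.6°C, DA = 11800 + 120 × 32.6 = 15712 ft.
Field Y is higher by 15712 − 3208 = 12504 ft.

Field Y by 12504 ft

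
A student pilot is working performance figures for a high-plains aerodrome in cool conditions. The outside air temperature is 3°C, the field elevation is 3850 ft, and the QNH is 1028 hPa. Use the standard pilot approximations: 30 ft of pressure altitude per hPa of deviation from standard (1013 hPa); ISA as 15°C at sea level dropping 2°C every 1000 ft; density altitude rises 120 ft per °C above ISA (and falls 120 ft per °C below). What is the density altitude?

Pressure altitude = 3850 + (1013 − 1028) × 30 = 3850 + (-450) = 3400 ft.
ISA temperature at 3400 ft = 15 − 2 × (3400/1000) = 8.2°C.
ISA deviation = 3 − 8.2 = -5.2°C.
Density altitude = 3400 + 120 × (-5.2) = 2776 ft.

2776 ft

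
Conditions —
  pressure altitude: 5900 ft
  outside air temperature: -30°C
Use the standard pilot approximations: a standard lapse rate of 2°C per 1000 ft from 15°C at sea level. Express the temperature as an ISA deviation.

ISA temperature at 5900 ft = 15 − 2 × (5900/1000) = 3.2°C.
Deviation = OAT − ISA = -30 − 3.2 = -33.2°C.

ISA-33.2°C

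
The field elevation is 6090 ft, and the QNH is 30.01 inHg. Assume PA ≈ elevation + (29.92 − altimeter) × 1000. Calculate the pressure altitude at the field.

6000 ft

Pressure correction = (29.92 − 30.01) × 1000 = -90 ft.
Pressure altitude = 6090 + (-90) = 6000 ft.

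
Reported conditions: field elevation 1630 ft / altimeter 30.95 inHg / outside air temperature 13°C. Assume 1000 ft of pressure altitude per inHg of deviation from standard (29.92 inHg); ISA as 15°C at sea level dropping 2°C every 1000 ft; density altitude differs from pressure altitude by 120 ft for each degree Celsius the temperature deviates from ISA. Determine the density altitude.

Pressure altitude = 1630 + (29.92 − 30.95) × 1000 = 1630 + (-1030) = 600 ft.
ISA temperature at 600 ft = 15 − 2 × (600/1000) = 13.8°C.
ISA deviation = 13 − 13.8 = -0.8°C.
Density altitude = 600 + 120 × (-0.8) = 504 ft.

504 ft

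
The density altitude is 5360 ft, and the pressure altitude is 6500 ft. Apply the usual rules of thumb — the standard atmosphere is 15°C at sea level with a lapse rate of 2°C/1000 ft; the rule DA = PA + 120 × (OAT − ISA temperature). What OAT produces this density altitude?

-7.5°C

Density altitude − pressure altitude = 5360 − 6500 = -1140 ft.
At 120 ft/°C that is an ISA deviation of -1140/120 = -9.5°C.
ISA temperature at 6500 ft = 15 − 2 × (6500/1000) = 2°C.
OAT = ISA + deviation = 2 + (-9.5) = -7.5°C.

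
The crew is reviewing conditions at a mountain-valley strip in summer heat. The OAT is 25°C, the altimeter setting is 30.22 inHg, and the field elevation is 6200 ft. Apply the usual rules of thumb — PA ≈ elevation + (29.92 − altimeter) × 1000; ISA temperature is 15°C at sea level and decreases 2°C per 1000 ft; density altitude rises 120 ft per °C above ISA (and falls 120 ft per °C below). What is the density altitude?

8516 ft

Pressure altitude = 6200 + (29.92 − 30.22) × 1000 = 6200 + (-300) = 5900 ft.
ISA temperature at 5900 ft = 15 − 2 × (5900/1000) = 3.2°C.
ISA deviation = 25 − 3.2 = +21.8°C.
Density altitude = 5900 + 120 × (21.8) = 8516 ft.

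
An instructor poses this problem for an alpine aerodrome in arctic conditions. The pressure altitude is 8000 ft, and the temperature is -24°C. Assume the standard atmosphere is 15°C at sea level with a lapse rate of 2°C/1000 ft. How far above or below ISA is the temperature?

ISA-23°C

ISA temperature at 8000 ft = 15 − 2 × (8000/1000) = -1°C.
Deviation = OAT − ISA = -24 − (-1) = -23°C.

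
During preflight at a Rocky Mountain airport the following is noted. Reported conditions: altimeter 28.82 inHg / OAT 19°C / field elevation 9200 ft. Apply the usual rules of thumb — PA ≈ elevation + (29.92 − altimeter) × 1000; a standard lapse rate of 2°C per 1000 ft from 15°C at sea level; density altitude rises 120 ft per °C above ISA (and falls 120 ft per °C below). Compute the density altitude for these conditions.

Pressure altitude = 9200 + (29.92 − 28.82) × 1000 = 9200 + (+1100) = 10300 ft.
ISA temperature at 10300 ft = 15 − 2 × (10300/1000) = -5.6°C.
ISA deviation = 19 − (-5.6) = +24.6°C.
Density altitude = 10300 + 120 × (24.6) = 13252 ft.

13252 ft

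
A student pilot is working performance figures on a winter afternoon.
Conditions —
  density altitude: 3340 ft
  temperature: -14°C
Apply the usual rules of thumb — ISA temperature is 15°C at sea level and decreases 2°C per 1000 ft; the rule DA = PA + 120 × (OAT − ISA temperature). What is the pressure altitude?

DA = PA + 120 × (OAT − (15 − 2·PA/1000)) = PA + 120·OAT − 1800 + 0.24·PA = 1.24·PA + 120·OAT − 1800.
So 1.24·PA = 3340 − 120 × (-14) + 1800 = 6820.
PA = 6820 / 1.24 = 5500 ft.

5500 ft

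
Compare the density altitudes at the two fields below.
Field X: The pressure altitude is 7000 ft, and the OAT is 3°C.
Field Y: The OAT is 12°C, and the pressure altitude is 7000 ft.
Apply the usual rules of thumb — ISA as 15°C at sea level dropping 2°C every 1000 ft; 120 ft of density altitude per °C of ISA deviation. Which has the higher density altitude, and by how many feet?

Field Y by 1080 ft

Field X: ISA temp = 1°C, deviation +2°C, DA = 7000 + 120 × 2 = 7240 ft.
Field Y: ISA temp = 1°C, deviation +11°C, DA = 7000 + 120 × 11 = 8320 ft.
Field Y is higher by 8320 − 7240 = 1080 ft.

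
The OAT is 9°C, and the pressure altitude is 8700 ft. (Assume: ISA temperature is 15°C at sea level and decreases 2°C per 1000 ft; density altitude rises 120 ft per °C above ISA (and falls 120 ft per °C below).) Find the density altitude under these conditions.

ISA temperature at 8700 ft = 15 − 2 × (8700/1000) = -2.4°C.
ISA deviation = 9 − (-2.4) = +11.4°C.
Density altitude = 8700 + 120 × (11.4) = 8700 + (+1368) = 10068 ft.

10068 ft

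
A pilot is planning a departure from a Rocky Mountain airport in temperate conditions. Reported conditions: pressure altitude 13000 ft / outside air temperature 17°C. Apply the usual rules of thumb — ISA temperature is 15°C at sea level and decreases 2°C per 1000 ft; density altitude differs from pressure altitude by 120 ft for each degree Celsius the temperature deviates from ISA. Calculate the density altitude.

16360 ft

ISA temperature at 13000 ft = 15 − 2 × (13000/1000) = -11°C.
ISA deviation = 17 − (-11) = +28°C.
Density altitude = 13000 + 120 × (28) = 13000 + (+3360) = 16360 ft.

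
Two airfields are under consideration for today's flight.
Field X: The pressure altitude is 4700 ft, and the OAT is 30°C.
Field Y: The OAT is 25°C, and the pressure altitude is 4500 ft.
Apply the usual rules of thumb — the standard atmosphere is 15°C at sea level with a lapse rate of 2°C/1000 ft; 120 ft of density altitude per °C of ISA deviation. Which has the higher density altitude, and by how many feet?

Field X by 848 ft

Field X: ISA temp = 5.6°C, deviation +24.4°C, DA = 4700 + 120 × 24.4 = 7628 ft.
Field Y: ISA temp = 6°C, deviation +19°C, DA = 4500 + 120 × 19 = 6780 ft.
Field X is higher by 7628 − 6780 = 848 ft.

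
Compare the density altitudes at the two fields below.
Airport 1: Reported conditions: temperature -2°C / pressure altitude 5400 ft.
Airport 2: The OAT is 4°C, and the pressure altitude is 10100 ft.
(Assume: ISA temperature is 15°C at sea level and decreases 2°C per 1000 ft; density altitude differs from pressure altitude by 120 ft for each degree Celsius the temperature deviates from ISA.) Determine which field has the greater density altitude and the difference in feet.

Airport 2 by 6548 ft

Airport 1: ISA temp = 4.2°C, deviation -6.2°C, DA = 5400 + 120 × (-6.2) = 4656 ft.
Airport 2: ISA temp = -5.2°C, deviation +9.2°C, DA = 10100 + 120 × 9.2 = 11204 ft.
Airport 2 is higher by 11204 − 4656 = 6548 ft.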